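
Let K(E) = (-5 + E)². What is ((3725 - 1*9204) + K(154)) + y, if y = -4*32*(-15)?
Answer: 18642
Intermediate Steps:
y = 1920 (y = -128*(-15) = 1920)
((3725 - 1*9204) + K(154)) + y = ((3725 - 1*9204) + (-5 + 154)²) + 1920 = ((3725 - 9204) + 149²) + 1920 = (-5479 + 22201) + 1920 = 16722 + 1920 = 18642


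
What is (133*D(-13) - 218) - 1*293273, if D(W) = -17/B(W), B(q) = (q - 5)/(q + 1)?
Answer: -884995/3 ≈ -2.9500e+5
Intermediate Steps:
B(q) = (-5 + q)/(1 + q)
D(W) = -17*(1 + W)/(-5 + W)
(133*D(-13) - 218) - 1*293273 = (133*(17*(-1 - 1*(-13))/(-5 - 13)) - 218) - 1*293273 = (133*(17*(-1 + 13)/(-18)) - 218) - 293273 = (133*(17*(-1/18)*12) - 218) - 293273 = (133*(-34/3) - 218) - 293273 = (-4522/3 - 218) - 293273 = -5176/3 - 293273 = -884995/3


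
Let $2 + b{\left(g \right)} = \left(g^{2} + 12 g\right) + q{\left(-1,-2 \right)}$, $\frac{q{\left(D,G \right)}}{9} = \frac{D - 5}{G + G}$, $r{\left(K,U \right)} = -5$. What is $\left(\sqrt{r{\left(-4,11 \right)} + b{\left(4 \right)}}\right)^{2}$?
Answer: $\frac{141}{2} \approx 70.5$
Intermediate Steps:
$q{\left(D,G \right)} = \frac{9 \left(-5 + D\right)}{2 G}$ ($q{\left(D,G \right)} = 9 \frac{D - 5}{G + G} = 9 \frac{-5 + D}{2 G} = \frac{9 \left(-5 + D\right)}{2 G}$)
$b{\left(g \right)} = \frac{23}{2} + g^{2} + 12 g$ ($b{\left(g \right)} = -2 + \left(\left(g^{2} + 12 g\right) + \frac{9 \left(-5 - 1\right)}{2 \left(-2\right)}\right) = -2 + \left(\left(g^{2} + 12 g\right) + \frac{9}{2} \left(- \frac{1}{2}\right) \left(-6\right)\right) = -2 + \left(\left(g^{2} + 12 g\right) + \frac{27}{2}\right) = -2 + \left(\frac{27}{2} + g^{2} + 12 g\right) = \frac{23}{2} + g^{2} + 12 g$)
$\left(\sqrt{r{\left(-4,11 \right)} + b{\left(4 \right)}}\right)^{2} = \left(\sqrt{-5 + \left(\frac{23}{2} + 4^{2} + 12 \cdot 4\right)}\right)^{2} = \left(\sqrt{-5 + \left(\frac{23}{2} + 16 + 48\right)}\right)^{2} = \left(\sqrt{-5 + \frac{151}{2}}\right)^{2} = \left(\sqrt{\frac{141}{2}}\right)^{2} = \left(\frac{\sqrt{282}}{2}\right)^{2} = \frac{141}{2}$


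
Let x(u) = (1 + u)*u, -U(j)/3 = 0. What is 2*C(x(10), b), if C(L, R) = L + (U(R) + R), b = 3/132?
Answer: 4841/22 ≈ 220.05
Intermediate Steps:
U(j) = 0 (U(j) = -3*0 = 0)
b = 1/44 (b = 3*(1/132) = 1/44 ≈ 0.022727)
x(u) = u*(1 + u)
C(L, R) = L + R (C(L, R) = L + (0 + R) = L + R)
2*C(x(10), b) = 2*(10*(1 + 10) + 1/44) = 2*(10*11 + 1/44) = 2*(110 + 1/44) = 2*(4841/44) = 4841/22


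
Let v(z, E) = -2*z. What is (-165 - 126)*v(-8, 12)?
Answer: -4656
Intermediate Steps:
(-165 - 126)*v(-8, 12) = (-165 - 126)*(-2*(-8)) = -291*16 = -4656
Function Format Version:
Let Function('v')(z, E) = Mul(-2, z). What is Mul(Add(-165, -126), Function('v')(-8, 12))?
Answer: -4656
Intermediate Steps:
Mul(Add(-165, -126), Function('v')(-8, 12)) = Mul(Add(-165, -126), Mul(-2, -8)) = Mul(-291, 16) = -4656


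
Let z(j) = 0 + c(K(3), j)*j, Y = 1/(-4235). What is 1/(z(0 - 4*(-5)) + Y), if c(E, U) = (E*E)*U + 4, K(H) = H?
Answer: 4235/15584799 ≈ 0.00027174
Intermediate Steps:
c(E, U) = 4 + U*E² (c(E, U) = E²*U + 4 = U*E² + 4 = 4 + U*E²)
Y = -1/4235 ≈ -0.00023613
z(j) = j*(4 + 9*j) (z(j) = 0 + (4 + j*3²)*j = 0 + (4 + j*9)*j = 0 + (4 + 9*j)*j = 0 + j*(4 + 9*j) = j*(4 + 9*j))
1/(z(0 - 4*(-5)) + Y) = 1/((0 - 4*(-5))*(4 + 9*(0 - 4*(-5))) - 1/4235) = 1/((0 + 20)*(4 + 9*(0 + 20)) - 1/4235) = 1/(20*(4 + 9*20) - 1/4235) = 1/(20*(4 + 180) - 1/4235) = 1/(20*184 - 1/4235) = 1/(3680 - 1/4235) = 1/(15584799/4235) = 4235/15584799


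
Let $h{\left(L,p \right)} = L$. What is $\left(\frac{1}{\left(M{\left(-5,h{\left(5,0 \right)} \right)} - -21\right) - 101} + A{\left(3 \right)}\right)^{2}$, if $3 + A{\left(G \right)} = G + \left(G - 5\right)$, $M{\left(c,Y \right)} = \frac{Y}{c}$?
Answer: $\frac{26569}{6561} \approx 4.0495$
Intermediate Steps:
$A{\left(G \right)} = -8 + 2 G$ ($A{\left(G \right)} = -3 + \left(G + \left(G - 5\right)\right) = -3 + \left(G + \left(-5 + G\right)\right) = -3 + \left(-5 + 2 G\right) = -8 + 2 G$)
$\left(\frac{1}{\left(M{\left(-5,h{\left(5,0 \right)} \right)} - -21\right) - 101} + A{\left(3 \right)}\right)^{2} = \left(\frac{1}{\left(\frac{5}{-5} - -21\right) - 101} + \left(-8 + 2 \cdot 3\right)\right)^{2} = \left(\frac{1}{\left(5 \left(- \frac{1}{5}\right) + 21\right) - 101} + \left(-8 + 6\right)\right)^{2} = \left(\frac{1}{\left(-1 + 21\right) - 101} - 2\right)^{2} = \left(\frac{1}{20 - 101} - 2\right)^{2} = \left(\frac{1}{-81} - 2\right)^{2} = \left(- \frac{1}{81} - 2\right)^{2} = \left(- \frac{163}{81}\right)^{2} = \frac{26569}{6561}$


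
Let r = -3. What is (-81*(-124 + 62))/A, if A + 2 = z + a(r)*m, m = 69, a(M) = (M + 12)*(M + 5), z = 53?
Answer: 1674/431 ≈ 3.8840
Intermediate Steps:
a(M) = (5 + M)*(12 + M) (a(M) = (12 + M)*(5 + M) = (5 + M)*(12 + M))
A = 1293 (A = -2 + (53 + (60 + (-3)² + 17*(-3))*69) = -2 + (53 + (60 + 9 - 51)*69) = -2 + (53 + 18*69) = -2 + (53 + 1242) = -2 + 1295 = 1293)
(-81*(-124 + 62))/A = -81*(-124 + 62)/1293 = -81*(-62)*(1/1293) = 5022*(1/1293) = 1674/431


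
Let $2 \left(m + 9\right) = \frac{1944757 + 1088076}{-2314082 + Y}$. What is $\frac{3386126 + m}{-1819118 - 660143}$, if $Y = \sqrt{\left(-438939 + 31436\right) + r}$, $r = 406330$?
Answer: $- \frac{18132570079217070796}{13276381922767180117} + \frac{3032833 i \sqrt{1173}}{26552763845534360234} \approx -1.3658 + 3.9119 \cdot 10^{-12} i$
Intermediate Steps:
$Y = i \sqrt{1173}$ ($Y = \sqrt{\left(-438939 + 31436\right) + 406330} = \sqrt{-407503 + 406330} = \sqrt{-1173} = i \sqrt{1173} \approx 34.249 i$)
$m = -9 + \frac{3032833}{2 \left(-2314082 + i \sqrt{1173}\right)}$ ($m = -9 + \frac{\left(1944757 + 1088076\right) \frac{1}{-2314082 + i \sqrt{1173}}}{2} = -9 + \frac{3032833 \frac{1}{-2314082 + i \sqrt{1173}}}{2} = -9 + \frac{3032833}{2 \left(-2314082 + i \sqrt{1173}\right)} \approx -9.6553 - 9.6986 \cdot 10^{-6} i$)
$\frac{3386126 + m}{-1819118 - 660143} = \frac{3386126 - \left(\frac{51703891662226}{5354975503897} + \frac{3032833 i \sqrt{1173}}{10709951007794}\right)}{-1819118 - 660143} = \frac{\frac{18132570079217070796}{5354975503897} - \frac{3032833 i \sqrt{1173}}{10709951007794}}{-2479261} = \left(\frac{18132570079217070796}{5354975503897} - \frac{3032833 i \sqrt{1173}}{10709951007794}\right) \left(- \frac{1}{2479261}\right) = - \frac{18132570079217070796}{13276381922767180117} + \frac{3032833 i \sqrt{1173}}{26552763845534360234}$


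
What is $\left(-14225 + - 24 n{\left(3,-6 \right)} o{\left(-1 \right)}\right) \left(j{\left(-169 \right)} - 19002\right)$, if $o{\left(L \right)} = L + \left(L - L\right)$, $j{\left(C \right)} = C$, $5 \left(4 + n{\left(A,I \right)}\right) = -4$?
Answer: $\frac{1374579871}{5} \approx 2.7492 \cdot 10^{8}$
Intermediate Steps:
$n{\left(A,I \right)} = - \frac{24}{5}$ ($n{\left(A,I \right)} = -4 + \frac{1}{5} \left(-4\right) = -4 - \frac{4}{5} = - \frac{24}{5}$)
$o{\left(L \right)} = L$ ($o{\left(L \right)} = L + 0 = L$)
$\left(-14225 + - 24 n{\left(3,-6 \right)} o{\left(-1 \right)}\right) \left(j{\left(-169 \right)} - 19002\right) = \left(-14225 + \left(-24\right) \left(- \frac{24}{5}\right) \left(-1\right)\right) \left(-169 - 19002\right) = \left(-14225 + \frac{576}{5} \left(-1\right)\right) \left(-19171\right) = \left(-14225 - \frac{576}{5}\right) \left(-19171\right) = \left(- \frac{71701}{5}\right) \left(-19171\right) = \frac{1374579871}{5}$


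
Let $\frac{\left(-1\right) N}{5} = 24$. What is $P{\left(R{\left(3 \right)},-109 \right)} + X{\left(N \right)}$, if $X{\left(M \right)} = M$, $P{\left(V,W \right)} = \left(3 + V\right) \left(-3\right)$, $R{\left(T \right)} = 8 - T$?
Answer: $-144$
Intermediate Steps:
$P{\left(V,W \right)} = -9 - 3 V$
$N = -120$ ($N = \left(-5\right) 24 = -120$)
$P{\left(R{\left(3 \right)},-109 \right)} + X{\left(N \right)} = \left(-9 - 3 \left(8 - 3\right)\right) - 120 = \left(-9 - 15\right) - 120 = -24 - 120 = -144$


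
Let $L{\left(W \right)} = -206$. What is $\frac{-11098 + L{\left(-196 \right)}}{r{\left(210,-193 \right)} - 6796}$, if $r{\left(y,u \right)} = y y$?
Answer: $- \frac{1413}{4663} \approx -0.30302$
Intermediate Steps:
$r{\left(y,u \right)} = y^{2}$
$\frac{-11098 + L{\left(-196 \right)}}{r{\left(210,-193 \right)} - 6796} = \frac{-11098 - 206}{210^{2} - 6796} = - \frac{11304}{44100 - 6796} = - \frac{11304}{37304} = \left(-11304\right) \frac{1}{37304} = - \frac{1413}{4663}$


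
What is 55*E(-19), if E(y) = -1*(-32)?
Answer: 1760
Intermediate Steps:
E(y) = 32
55*E(-19) = 55*32 = 1760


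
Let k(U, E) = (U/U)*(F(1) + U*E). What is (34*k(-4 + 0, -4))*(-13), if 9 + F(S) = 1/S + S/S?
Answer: -3978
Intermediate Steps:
F(S) = -8 + 1/S (F(S) = -9 + (1/S + S/S) = -9 + (1/S + 1) = -9 + (1 + 1/S) = -8 + 1/S)
k(U, E) = -7 + E*U (k(U, E) = (U/U)*((-8 + 1/1) + U*E) = 1*((-8 + 1) + E*U) = 1*(-7 + E*U) = -7 + E*U)
(34*k(-4 + 0, -4))*(-13) = (34*(-7 - 4*(-4 + 0)))*(-13) = (34*(-7 - 4*(-4)))*(-13) = (34*(-7 + 16))*(-13) = (34*9)*(-13) = 306*(-13) = -3978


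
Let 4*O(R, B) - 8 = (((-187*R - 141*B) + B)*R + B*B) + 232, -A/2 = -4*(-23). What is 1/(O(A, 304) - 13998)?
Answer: 1/384158 ≈ 2.6031e-6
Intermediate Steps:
A = -184 (A = -(-8)*(-23) = -2*92 = -184)
O(R, B) = 60 + B²/4 + R*(-187*R - 140*B)/4 (O(R, B) = 2 + ((((-187*R - 141*B) + B)*R + B*B) + 232)/4 = 2 + (((-187*R - 140*B)*R + B²) + 232)/4 = 2 + ((R*(-187*R - 140*B) + B²) + 232)/4 = 2 + ((B² + R*(-187*R - 140*B)) + 232)/4 = 2 + (232 + B² + R*(-187*R - 140*B))/4 = 2 + (58 + B²/4 + R*(-187*R - 140*B)/4) = 60 + B²/4 + R*(-187*R - 140*B)/4)
1/(O(A, 304) - 13998) = 1/((60 - 187/4*(-184)² + (¼)*304² - 35*304*(-184)) - 13998) = 1/((60 - 187/4*33856 + (¼)*92416 + 1957760) - 13998) = 1/((60 - 1582768 + 23104 + 1957760) - 13998) = 1/(398156 - 13998) = 1/384158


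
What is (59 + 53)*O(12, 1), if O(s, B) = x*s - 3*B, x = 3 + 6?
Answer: 11760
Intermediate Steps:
x = 9
O(s, B) = -3*B + 9*s (O(s, B) = 9*s - 3*B = -3*B + 9*s)
(59 + 53)*O(12, 1) = (59 + 53)*(-3*1 + 9*12) = 112*(-3 + 108) = 112*105 = 11760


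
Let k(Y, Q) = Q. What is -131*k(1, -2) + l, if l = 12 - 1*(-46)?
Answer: 320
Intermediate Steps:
l = 58 (l = 12 + 46 = 58)
-131*k(1, -2) + l = -131*(-2) + 58 = 262 + 58 = 320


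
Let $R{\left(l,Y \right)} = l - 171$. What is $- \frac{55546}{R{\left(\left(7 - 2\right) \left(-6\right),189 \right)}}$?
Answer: $\frac{55546}{201} \approx 276.35$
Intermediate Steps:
$R{\left(l,Y \right)} = -171 + l$
$- \frac{55546}{R{\left(\left(7 - 2\right) \left(-6\right),189 \right)}} = - \frac{55546}{-171 + \left(7 - 2\right) \left(-6\right)} = - \frac{55546}{-171 + 5 \left(-6\right)} = - \frac{55546}{-171 - 30} = - \frac{55546}{-201} = \left(-55546\right) \left(- \frac{1}{201}\right) = \frac{55546}{201}$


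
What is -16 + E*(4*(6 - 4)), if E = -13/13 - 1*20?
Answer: -184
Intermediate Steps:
E = -21 (E = -13*1/13 - 20 = -1 - 20 = -21)
-16 + E*(4*(6 - 4)) = -16 - 84*(6 - 4) = -16 - 84*2 = -16 - 21*8 = -16 - 168 = -184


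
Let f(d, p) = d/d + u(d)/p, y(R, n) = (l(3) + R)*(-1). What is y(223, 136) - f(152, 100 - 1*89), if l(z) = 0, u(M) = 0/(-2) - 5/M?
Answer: -374523/1672 ≈ -224.00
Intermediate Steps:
u(M) = -5/M (u(M) = 0*(-½) - 5/M = 0 - 5/M = -5/M)
y(R, n) = -R (y(R, n) = (0 + R)*(-1) = R*(-1) = -R)
f(d, p) = 1 - 5/(d*p) (f(d, p) = d/d + (-5/d)/p = 1 - 5/(d*p))
y(223, 136) - f(152, 100 - 1*89) = -1*223 - (1 - 5/(152*(100 - 1*89))) = -223 - (1 - 5*1/152/(100 - 89)) = -223 - (1 - 5*1/152/11) = -223 - (1 - 5*1/152*1/11) = -223 - (1 - 5/1672) = -223 - 1*1667/1672 = -223 - 1667/1672 = -374523/1672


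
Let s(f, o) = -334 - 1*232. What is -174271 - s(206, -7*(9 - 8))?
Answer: -173705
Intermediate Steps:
s(f, o) = -566 (s(f, o) = -334 - 232 = -566)
-174271 - s(206, -7*(9 - 8)) = -174271 - 1*(-566) = -174271 + 566 = -173705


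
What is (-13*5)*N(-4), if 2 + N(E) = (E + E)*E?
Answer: -1950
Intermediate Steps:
N(E) = -2 + 2*E**2 (N(E) = -2 + (E + E)*E = -2 + (2*E)*E = -2 + 2*E**2)
(-13*5)*N(-4) = (-13*5)*(-2 + 2*(-4)**2) = -65*(-2 + 2*16) = -65*(-2 + 32) = -65*30 = -1950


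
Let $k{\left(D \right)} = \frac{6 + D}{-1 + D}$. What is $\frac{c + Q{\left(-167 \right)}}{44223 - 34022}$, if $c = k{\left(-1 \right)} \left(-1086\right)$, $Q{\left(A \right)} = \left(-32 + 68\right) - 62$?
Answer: $\frac{2689}{10201} \approx 0.2636$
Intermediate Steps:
$k{\left(D \right)} = \frac{6 + D}{-1 + D}$
$Q{\left(A \right)} = -26$ ($Q{\left(A \right)} = 36 - 62 = -26$)
$c = 2715$ ($c = \frac{6 - 1}{-1 - 1} \left(-1086\right) = \frac{1}{-2} \cdot 5 \left(-1086\right) = \left(- \frac{1}{2}\right) 5 \left(-1086\right) = \left(- \frac{5}{2}\right) \left(-1086\right) = 2715$)
$\frac{c + Q{\left(-167 \right)}}{44223 - 34022} = \frac{2715 - 26}{44223 - 34022} = \frac{2689}{10201}$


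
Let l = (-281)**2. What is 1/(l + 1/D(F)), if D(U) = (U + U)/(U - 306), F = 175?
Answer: 350/27636219 ≈ 1.2665e-5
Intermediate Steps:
D(U) = 2*U/(-306 + U) (D(U) = (2*U)/(-306 + U) = 2*U/(-306 + U))
l = 78961
1/(l + 1/D(F)) = 1/(78961 + 1/(2*175/(-306 + 175))) = 1/(78961 + 1/(2*175/(-131))) = 1/(78961 + 1/(2*175*(-1/131))) = 1/(78961 + 1/(-350/131)) = 1/(78961 - 131/350) = 1/(27636219/350) = 350/27636219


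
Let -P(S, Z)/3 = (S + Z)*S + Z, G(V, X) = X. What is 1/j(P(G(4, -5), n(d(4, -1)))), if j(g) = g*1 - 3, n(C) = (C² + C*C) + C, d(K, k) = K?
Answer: 1/354 ≈ 0.0028249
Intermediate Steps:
n(C) = C + 2*C² (n(C) = (C² + C²) + C = 2*C² + C = C + 2*C²)
P(S, Z) = -3*Z - 3*S*(S + Z) (P(S, Z) = -3*((S + Z)*S + Z) = -3*(S*(S + Z) + Z) = -3*(Z + S*(S + Z)) = -3*Z - 3*S*(S + Z))
j(g) = -3 + g (j(g) = g - 3 = -3 + g)
1/j(P(G(4, -5), n(d(4, -1)))) = 1/(-3 + (-12*(1 + 2*4) - 3*(-5)² - 3*(-5)*4*(1 + 2*4))) = 1/(-3 + (-12*(1 + 8) - 3*25 - 3*(-5)*4*(1 + 8))) = 1/(-3 + (-12*9 - 75 - 3*(-5)*4*9)) = 1/(-3 + (-3*36 - 75 - 3*(-5)*36)) = 1/(-3 + (-108 - 75 + 540)) = 1/(-3 + 357) = 1/354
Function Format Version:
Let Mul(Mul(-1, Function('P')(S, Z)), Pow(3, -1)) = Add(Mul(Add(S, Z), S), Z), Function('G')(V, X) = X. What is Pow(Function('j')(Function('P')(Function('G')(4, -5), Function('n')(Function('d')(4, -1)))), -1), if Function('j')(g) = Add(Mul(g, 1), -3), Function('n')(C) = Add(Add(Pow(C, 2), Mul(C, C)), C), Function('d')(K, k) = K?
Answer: Rational(1, 354) ≈ 0.0028249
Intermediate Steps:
Function('n')(C) = Add(C, Mul(2, Pow(C, 2))) (Function('n')(C) = Add(Add(Pow(C, 2), Pow(C, 2)), C) = Add(Mul(2, Pow(C, 2)), C) = Add(C, Mul(2, Pow(C, 2))))
Function('P')(S, Z) = Add(Mul(-3, Z), Mul(-3, S, Add(S, Z))) (Function('P')(S, Z) = Mul(-3, Add(Mul(Add(S, Z), S), Z)) = Mul(-3, Add(Mul(S, Add(S, Z)), Z)) = Mul(-3, Add(Z, Mul(S, Add(S, Z)))) = Add(Mul(-3, Z), Mul(-3, S, Add(S, Z))))
Function('j')(g) = Add(-3, g) (Function('j')(g) = Add(g, -3) = Add(-3, g))
Pow(Function('j')(Function('P')(Function('G')(4, -5), Function('n')(Function('d')(4, -1)))), -1) = Pow(Add(-3, Add(Mul(-3, Mul(4, Add(1, Mul(2, 4)))), Mul(-3, Pow(-5, 2)), Mul(-3, -5, Mul(4, Add(1, Mul(2, 4)))))), -1) = Pow(Add(-3, Add(Mul(-3, Mul(4, Add(1, 8))), Mul(-3, 25), Mul(-3, -5, Mul(4, Add(1, 8))))), -1) = Pow(Add(-3, Add(Mul(-3, Mul(4, 9)), -75, Mul(-3, -5, Mul(4, 9)))), -1) = Pow(Add(-3, Add(Mul(-3, 36), -75, Mul(-3, -5, 36))), -1) = Pow(Add(-3, Add(-108, -75, 540)), -1) = Pow(Add(-3, 357), -1) = Pow(354, -1) = Rational(1, 354)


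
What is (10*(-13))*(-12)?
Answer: 1560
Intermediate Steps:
(10*(-13))*(-12) = -130*(-12) = 1560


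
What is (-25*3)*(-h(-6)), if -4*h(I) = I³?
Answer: 4050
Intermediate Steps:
h(I) = -I³/4
(-25*3)*(-h(-6)) = (-25*3)*(-(-1)*(-6)³/4) = -(-75)*(-¼*(-216)) = -(-75)*54 = -75*(-54) = 4050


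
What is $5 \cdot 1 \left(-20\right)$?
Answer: $-100$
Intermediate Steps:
$5 \cdot 1 \left(-20\right) = 5 \left(-20\right) = -100$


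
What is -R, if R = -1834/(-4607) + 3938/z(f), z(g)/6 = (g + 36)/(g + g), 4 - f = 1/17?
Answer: -1219274380/9384459 ≈ -129.92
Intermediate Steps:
f = 67/17 (f = 4 - 1/17 = 67/17 ≈ 3.9412)
z(g) = 3*(36 + g)/g (z(g) = 6*((g + 36)/(g + g)) = 6*((36 + g)/((2*g))) = 6*((36 + g)*(1/(2*g))) = 6*((36 + g)/(2*g)) = 3*(36 + g)/g)
R = 1219274380/9384459 (R = -1834/(-4607) + 3938/(3 + 108/(67/17)) = -1834*(-1/4607) + 3938/(3 + 108*(17/67)) = 1834/4607 + 3938/(3 + 1836/67) = 1834/4607 + 3938/(2037/67) = 1834/4607 + 3938*(67/2037) = 1834/4607 + 263846/2037 = 1219274380/9384459 ≈ 129.92)
-R = -1*1219274380/9384459 = -1219274380/9384459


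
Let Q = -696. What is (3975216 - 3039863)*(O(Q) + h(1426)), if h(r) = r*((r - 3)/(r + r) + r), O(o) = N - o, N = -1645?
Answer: 3803591461381/2 ≈ 1.9018e+12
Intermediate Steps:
O(o) = -1645 - o
h(r) = r*(r + (-3 + r)/(2*r)) (h(r) = r*((-3 + r)/((2*r)) + r) = r*((-3 + r)*(1/(2*r)) + r) = r*((-3 + r)/(2*r) + r) = r*(r + (-3 + r)/(2*r)))
(3975216 - 3039863)*(O(Q) + h(1426)) = (3975216 - 3039863)*((-1645 - 1*(-696)) + (-3/2 + 1426² + (½)*1426)) = 935353*((-1645 + 696) + (-3/2 + 2033476 + 713)) = 935353*(-949 + 4068375/2) = 935353*(4066477/2) = 3803591461381/2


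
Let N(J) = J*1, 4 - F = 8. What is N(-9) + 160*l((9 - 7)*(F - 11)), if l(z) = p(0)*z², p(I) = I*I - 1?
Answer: -144009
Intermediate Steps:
F = -4 (F = 4 - 1*8 = 4 - 8 = -4)
p(I) = -1 + I² (p(I) = I² - 1 = -1 + I²)
N(J) = J
l(z) = -z² (l(z) = (-1 + 0²)*z² = (-1 + 0)*z² = -z²)
N(-9) + 160*l((9 - 7)*(F - 11)) = -9 + 160*(-((9 - 7)*(-4 - 11))²) = -9 + 160*(-(2*(-15))²) = -9 + 160*(-1*(-30)²) = -9 + 160*(-1*900) = -9 + 160*(-900) = -9 - 144000 = -144009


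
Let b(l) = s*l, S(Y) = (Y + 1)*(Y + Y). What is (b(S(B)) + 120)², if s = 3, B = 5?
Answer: 90000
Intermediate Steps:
S(Y) = 2*Y*(1 + Y) (S(Y) = (1 + Y)*(2*Y) = 2*Y*(1 + Y))
b(l) = 3*l
(b(S(B)) + 120)² = (3*(2*5*(1 + 5)) + 120)² = (3*(2*5*6) + 120)² = (3*60 + 120)² = (180 + 120)² = 300² = 90000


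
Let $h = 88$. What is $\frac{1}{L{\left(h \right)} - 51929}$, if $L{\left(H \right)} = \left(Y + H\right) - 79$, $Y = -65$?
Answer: $- \frac{1}{51985} \approx -1.9236 \cdot 10^{-5}$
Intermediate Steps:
$L{\left(H \right)} = -144 + H$ ($L{\left(H \right)} = \left(-65 + H\right) - 79 = -144 + H$)
$\frac{1}{L{\left(h \right)} - 51929} = \frac{1}{\left(-144 + 88\right) - 51929} = \frac{1}{-56 - 51929} = \frac{1}{-51985} = - \frac{1}{51985}$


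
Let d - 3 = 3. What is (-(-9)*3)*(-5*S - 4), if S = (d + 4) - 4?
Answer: -918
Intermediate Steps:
d = 6 (d = 3 + 3 = 6)
S = 6 (S = (6 + 4) - 4 = 10 - 4 = 6)
(-(-9)*3)*(-5*S - 4) = (-(-9)*3)*(-5*6 - 4) = (-9*(-3))*(-30 - 4) = 27*(-34) = -918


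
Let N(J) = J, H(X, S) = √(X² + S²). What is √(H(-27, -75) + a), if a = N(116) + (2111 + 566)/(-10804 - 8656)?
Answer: √(10969032795 + 284018700*√706)/9730 ≈ 13.985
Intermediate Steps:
H(X, S) = √(S² + X²)
a = 2254683/19460 (a = 116 + (2111 + 566)/(-10804 - 8656) = 116 + 2677/(-19460) = 116 + 2677*(-1/19460) = 116 - 2677/19460 = 2254683/19460 ≈ 115.86)
√(H(-27, -75) + a) = √(√((-75)² + (-27)²) + 2254683/19460) = √(√(5625 + 729) + 2254683/19460) = √(√6354 + 2254683/19460) = √(3*√706 + 2254683/19460) = √(2254683/19460 + 3*√706)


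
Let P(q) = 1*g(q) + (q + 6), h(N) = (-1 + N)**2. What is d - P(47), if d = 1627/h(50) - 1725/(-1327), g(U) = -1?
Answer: -159377850/3186127 ≈ -50.022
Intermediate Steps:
P(q) = 5 + q (P(q) = 1*(-1) + (q + 6) = -1 + (6 + q) = 5 + q)
d = 6300754/3186127 (d = 1627/((-1 + 50)**2) - 1725/(-1327) = 1627/(49**2) - 1725*(-1/1327) = 1627/2401 + 1725/1327 = 6300754/3186127 ≈ 1.9776)
d - P(47) = 6300754/3186127 - (5 + 47) = 6300754/3186127 - 1*52 = 6300754/3186127 - 52 = -159377850/3186127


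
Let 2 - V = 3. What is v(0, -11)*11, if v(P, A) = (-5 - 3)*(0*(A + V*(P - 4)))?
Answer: 0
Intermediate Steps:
V = -1 (V = 2 - 1*3 = 2 - 3 = -1)
v(P, A) = 0 (v(P, A) = (-5 - 3)*(0*(A - (P - 4))) = -0*(A - (-4 + P)) = -0*(A + (4 - P)) = -0*(4 + A - P) = -8*0 = 0)
v(0, -11)*11 = 0*11 = 0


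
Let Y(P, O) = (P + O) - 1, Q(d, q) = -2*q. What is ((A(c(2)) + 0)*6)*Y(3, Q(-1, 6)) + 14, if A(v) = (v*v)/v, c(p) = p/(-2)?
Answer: 74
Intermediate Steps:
c(p) = -p/2 (c(p) = p*(-1/2) = -p/2)
A(v) = v (A(v) = v**2/v = v)
Y(P, O) = -1 + O + P (Y(P, O) = (O + P) - 1 = -1 + O + P)
((A(c(2)) + 0)*6)*Y(3, Q(-1, 6)) + 14 = ((-1/2*2 + 0)*6)*(-1 - 2*6 + 3) + 14 = ((-1 + 0)*6)*(-1 - 12 + 3) + 14 = -1*6*(-10) + 14 = -6*(-10) + 14 = 60 + 14 = 74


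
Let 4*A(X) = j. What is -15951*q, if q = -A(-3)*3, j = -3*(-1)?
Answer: 143559/4 ≈ 35890.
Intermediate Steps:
j = 3
A(X) = ¾ (A(X) = (¼)*3 = ¾)
q = -9/4 (q = -1*¾*3 = -¾*3 = -9/4 ≈ -2.2500)
-15951*q = -15951*(-9)/4 = -1227*(-117/4) = 143559/4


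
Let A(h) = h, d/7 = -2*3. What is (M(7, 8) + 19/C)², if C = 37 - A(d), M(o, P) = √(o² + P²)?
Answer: 705594/6241 + 38*√113/79 ≈ 118.17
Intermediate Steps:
d = -42 (d = 7*(-2*3) = 7*(-6) = -42)
M(o, P) = √(P² + o²)
C = 79 (C = 37 - 1*(-42) = 37 + 42 = 79)
(M(7, 8) + 19/C)² = (√(8² + 7²) + 19/79)² = (√(64 + 49) + 19*(1/79))² = (√113 + 19/79)² = (19/79 + √113)²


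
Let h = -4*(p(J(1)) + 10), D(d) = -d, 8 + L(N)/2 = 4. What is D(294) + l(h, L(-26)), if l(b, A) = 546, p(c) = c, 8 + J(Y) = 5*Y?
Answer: 252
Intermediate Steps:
J(Y) = -8 + 5*Y
L(N) = -8 (L(N) = -16 + 2*4 = -16 + 8 = -8)
h = -28 (h = -4*((-8 + 5*1) + 10) = -4*((-8 + 5) + 10) = -4*(-3 + 10) = -4*7 = -28)
D(294) + l(h, L(-26)) = -1*294 + 546 = -294 + 546 = 252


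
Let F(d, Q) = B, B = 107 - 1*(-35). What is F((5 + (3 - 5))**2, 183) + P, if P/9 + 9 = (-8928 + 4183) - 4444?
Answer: -82640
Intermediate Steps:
B = 142 (B = 107 + 35 = 142)
P = -82782 (P = -81 + 9*((-8928 + 4183) - 4444) = -81 + 9*(-4745 - 4444) = -81 + 9*(-9189) = -81 - 82701 = -82782)
F(d, Q) = 142
F((5 + (3 - 5))**2, 183) + P = 142 - 82782 = -82640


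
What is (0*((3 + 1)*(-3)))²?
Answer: 0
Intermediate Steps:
(0*((3 + 1)*(-3)))² = (0*(4*(-3)))² = (0*(-12))² = 0² = 0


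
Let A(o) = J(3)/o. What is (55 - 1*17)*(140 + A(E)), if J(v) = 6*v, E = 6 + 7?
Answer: 69844/13 ≈ 5372.6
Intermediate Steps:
E = 13
A(o) = 18/o (A(o) = (6*3)/o = 18/o)
(55 - 1*17)*(140 + A(E)) = (55 - 1*17)*(140 + 18/13) = (55 - 17)*(140 + 18*(1/13)) = 38*(140 + 18/13) = 38*(1838/13) = 69844/13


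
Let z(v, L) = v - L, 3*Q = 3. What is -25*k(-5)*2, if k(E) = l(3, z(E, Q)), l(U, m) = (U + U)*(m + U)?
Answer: 900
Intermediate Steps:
Q = 1 (Q = (1/3)*3 = 1)
l(U, m) = 2*U*(U + m) (l(U, m) = (2*U)*(U + m) = 2*U*(U + m))
k(E) = 12 + 6*E (k(E) = 2*3*(3 + (E - 1*1)) = 2*3*(3 + (E - 1)) = 2*3*(3 + (-1 + E)) = 2*3*(2 + E) = 12 + 6*E)
-25*k(-5)*2 = -25*(12 + 6*(-5))*2 = -25*(12 - 30)*2 = -25*(-18)*2 = 450*2 = 900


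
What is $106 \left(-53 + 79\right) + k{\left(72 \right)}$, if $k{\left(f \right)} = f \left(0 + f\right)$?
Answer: $7940$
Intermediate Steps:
$k{\left(f \right)} = f^{2}$ ($k{\left(f \right)} = f f = f^{2}$)
$106 \left(-53 + 79\right) + k{\left(72 \right)} = 106 \left(-53 + 79\right) + 72^{2} = 106 \cdot 26 + 5184 = 2756 + 5184 = 7940$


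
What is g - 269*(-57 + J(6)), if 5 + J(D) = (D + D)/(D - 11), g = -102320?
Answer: -424982/5 ≈ -84996.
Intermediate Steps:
J(D) = -5 + 2*D/(-11 + D) (J(D) = -5 + (D + D)/(D - 11) = -5 + (2*D)/(-11 + D) = -5 + 2*D/(-11 + D))
g - 269*(-57 + J(6)) = -102320 - 269*(-57 + (55 - 3*6)/(-11 + 6)) = -102320 - 269*(-57 + (55 - 18)/(-5)) = -102320 - 269*(-57 - ⅕*37) = -102320 - 269*(-57 - 37/5) = -102320 - 269*(-322)/5 = -102320 - 1*(-86618/5) = -102320 + 86618/5 = -424982/5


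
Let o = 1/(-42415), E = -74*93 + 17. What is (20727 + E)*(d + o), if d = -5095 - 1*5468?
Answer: -6210586952852/42415 ≈ -1.4642e+8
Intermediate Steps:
d = -10563 (d = -5095 - 5468 = -10563)
E = -6865 (E = -6882 + 17 = -6865)
o = -1/42415 ≈ -2.3577e-5
(20727 + E)*(d + o) = (20727 - 6865)*(-10563 - 1/42415) = 13862*(-448029646/42415) = -6210586952852/42415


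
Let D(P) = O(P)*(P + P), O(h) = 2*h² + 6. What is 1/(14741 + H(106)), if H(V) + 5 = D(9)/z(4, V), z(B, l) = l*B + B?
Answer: 107/1577508 ≈ 6.7828e-5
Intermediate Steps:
O(h) = 6 + 2*h²
z(B, l) = B + B*l (z(B, l) = B*l + B = B + B*l)
D(P) = 2*P*(6 + 2*P²) (D(P) = (6 + 2*P²)*(P + P) = (6 + 2*P²)*(2*P) = 2*P*(6 + 2*P²))
H(V) = -5 + 3024/(4 + 4*V) (H(V) = -5 + (4*9*(3 + 9²))/((4*(1 + V))) = -5 + (4*9*(3 + 81))/(4 + 4*V) = -5 + (4*9*84)/(4 + 4*V) = -5 + 3024/(4 + 4*V))
1/(14741 + H(106)) = 1/(14741 + (751 - 5*106)/(1 + 106)) = 1/(14741 + (751 - 530)/107) = 1/(14741 + (1/107)*221) = 1/(14741 + 221/107) = 1/(1577508/107) = 107/1577508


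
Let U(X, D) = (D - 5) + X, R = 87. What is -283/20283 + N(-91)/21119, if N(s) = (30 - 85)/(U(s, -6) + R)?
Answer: -5902306/428356677 ≈ -0.013779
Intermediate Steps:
U(X, D) = -5 + D + X (U(X, D) = (-5 + D) + X = -5 + D + X)
N(s) = -55/(76 + s) (N(s) = (30 - 85)/((-5 - 6 + s) + 87) = -55/((-11 + s) + 87) = -55/(76 + s))
-283/20283 + N(-91)/21119 = -283/20283 + (55/(-76 - 1*(-91)))/21119 = -283*1/20283 + (55/(-76 + 91))*(1/21119) = -283/20283 + (55/15)*(1/21119) = -283/20283 + (55*(1/15))*(1/21119) = -283/20283 + (11/3)*(1/21119) = -283/20283 + 11/63357 = -5902306/428356677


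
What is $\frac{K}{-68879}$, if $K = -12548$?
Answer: $\frac{12548}{68879} \approx 0.18217$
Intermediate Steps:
$\frac{K}{-68879} = - \frac{12548}{-68879} = \left(-12548\right) \left(- \frac{1}{68879}\right) = \frac{12548}{68879}$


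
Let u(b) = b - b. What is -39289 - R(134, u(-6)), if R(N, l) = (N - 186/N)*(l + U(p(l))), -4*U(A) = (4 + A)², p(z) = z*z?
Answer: -2596823/67 ≈ -38759.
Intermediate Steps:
p(z) = z²
u(b) = 0
U(A) = -(4 + A)²/4
R(N, l) = (N - 186/N)*(l - (4 + l²)²/4)
-39289 - R(134, u(-6)) = -39289 - (-744*0 + 186*(4 + 0²)² + 134²*(-(4 + 0²)² + 4*0))/(4*134) = -39289 - (0 + 186*(4 + 0)² + 17956*(-(4 + 0)² + 0))/(4*134) = -39289 - (0 + 186*4² + 17956*(-1*4² + 0))/(4*134) = -39289 - (0 + 186*16 + 17956*(-1*16 + 0))/(4*134) = -39289 - (0 + 2976 + 17956*(-16 + 0))/(4*134) = -39289 - (0 + 2976 + 17956*(-16))/(4*134) = -39289 - (0 + 2976 - 287296)/(4*134) = -39289 - (-284320)/(4*134) = -39289 - 1*(-35540/67) = -39289 + 35540/67 = -2596823/67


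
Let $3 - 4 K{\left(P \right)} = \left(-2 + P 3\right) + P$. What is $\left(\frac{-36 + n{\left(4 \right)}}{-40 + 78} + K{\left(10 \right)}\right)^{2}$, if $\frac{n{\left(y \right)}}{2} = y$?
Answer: $\frac{519841}{5776} \approx 90.0$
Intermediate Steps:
$n{\left(y \right)} = 2 y$
$K{\left(P \right)} = \frac{5}{4} - P$ ($K{\left(P \right)} = \frac{3}{4} - \frac{\left(-2 + P 3\right) + P}{4} = \frac{3}{4} - \frac{\left(-2 + 3 P\right) + P}{4} = \frac{3}{4} - \frac{-2 + 4 P}{4} = \frac{3}{4} - \left(- \frac{1}{2} + P\right) = \frac{5}{4} - P$)
$\left(\frac{-36 + n{\left(4 \right)}}{-40 + 78} + K{\left(10 \right)}\right)^{2} = \left(\frac{-36 + 2 \cdot 4}{-40 + 78} + \left(\frac{5}{4} - 10\right)\right)^{2} = \left(\frac{-36 + 8}{38} + \left(\frac{5}{4} - 10\right)\right)^{2} = \left(\left(-28\right) \frac{1}{38} - \frac{35}{4}\right)^{2} = \left(- \frac{14}{19} - \frac{35}{4}\right)^{2} = \left(- \frac{721}{76}\right)^{2} = \frac{519841}{5776}$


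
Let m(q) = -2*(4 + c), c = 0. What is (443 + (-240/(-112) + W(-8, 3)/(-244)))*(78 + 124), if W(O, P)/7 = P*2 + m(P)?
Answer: 38400301/427 ≈ 89931.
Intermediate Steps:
m(q) = -8 (m(q) = -2*(4 + 0) = -2*4 = -8)
W(O, P) = -56 + 14*P (W(O, P) = 7*(P*2 - 8) = 7*(2*P - 8) = 7*(-8 + 2*P) = -56 + 14*P)
(443 + (-240/(-112) + W(-8, 3)/(-244)))*(78 + 124) = (443 + (-240/(-112) + (-56 + 14*3)/(-244)))*(78 + 124) = (443 + (-240*(-1/112) + (-56 + 42)*(-1/244)))*202 = (443 + (15/7 - 14*(-1/244)))*202 = (443 + (15/7 + 7/122))*202 = (443 + 1879/854)*202 = (380201/854)*202 = 38400301/427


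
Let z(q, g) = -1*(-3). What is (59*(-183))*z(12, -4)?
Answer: -32391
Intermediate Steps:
z(q, g) = 3
(59*(-183))*z(12, -4) = (59*(-183))*3 = -10797*3 = -32391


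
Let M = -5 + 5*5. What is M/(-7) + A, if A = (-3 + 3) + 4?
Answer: 8/7 ≈ 1.1429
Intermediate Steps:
M = 20 (M = -5 + 25 = 20)
A = 4 (A = 0 + 4 = 4)
M/(-7) + A = 20/(-7) + 4 = 20*(-⅐) + 4 = -20/7 + 4 = 8/7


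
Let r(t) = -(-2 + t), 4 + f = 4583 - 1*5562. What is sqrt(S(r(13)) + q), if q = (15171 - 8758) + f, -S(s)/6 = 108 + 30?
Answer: sqrt(4602) ≈ 67.838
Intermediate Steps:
f = -983 (f = -4 + (4583 - 1*5562) = -4 + (4583 - 5562) = -4 - 979 = -983)
r(t) = 2 - t
S(s) = -828 (S(s) = -6*(108 + 30) = -6*138 = -828)
q = 5430 (q = (15171 - 8758) - 983 = 6413 - 983 = 5430)
sqrt(S(r(13)) + q) = sqrt(-828 + 5430) = sqrt(4602)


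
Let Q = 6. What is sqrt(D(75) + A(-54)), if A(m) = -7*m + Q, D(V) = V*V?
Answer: sqrt(6009) ≈ 77.518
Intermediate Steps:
D(V) = V**2
A(m) = 6 - 7*m (A(m) = -7*m + 6 = 6 - 7*m)
sqrt(D(75) + A(-54)) = sqrt(75**2 + (6 - 7*(-54))) = sqrt(5625 + (6 + 378)) = sqrt(5625 + 384) = sqrt(6009)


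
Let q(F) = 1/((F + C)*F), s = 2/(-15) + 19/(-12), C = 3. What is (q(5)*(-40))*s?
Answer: 103/60 ≈ 1.7167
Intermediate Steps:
s = -103/60 (s = 2*(-1/15) + 19*(-1/12) = -2/15 - 19/12 = -103/60 ≈ -1.7167)
q(F) = 1/(F*(3 + F)) (q(F) = 1/((F + 3)*F) = 1/((3 + F)*F) = 1/(F*(3 + F)))
(q(5)*(-40))*s = ((1/(5*(3 + 5)))*(-40))*(-103/60) = (((⅕)/8)*(-40))*(-103/60) = (((⅕)*(⅛))*(-40))*(-103/60) = ((1/40)*(-40))*(-103/60) = -1*(-103/60) = 103/60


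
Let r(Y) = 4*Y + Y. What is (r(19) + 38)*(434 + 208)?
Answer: 85386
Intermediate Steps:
r(Y) = 5*Y
(r(19) + 38)*(434 + 208) = (5*19 + 38)*(434 + 208) = (95 + 38)*642 = 133*642 = 85386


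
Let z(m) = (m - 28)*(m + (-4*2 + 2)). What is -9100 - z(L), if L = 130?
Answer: -21748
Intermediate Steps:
z(m) = (-28 + m)*(-6 + m) (z(m) = (-28 + m)*(m + (-8 + 2)) = (-28 + m)*(m - 6) = (-28 + m)*(-6 + m))
-9100 - z(L) = -9100 - (168 + 130**2 - 34*130) = -9100 - (168 + 16900 - 4420) = -9100 - 1*12648 = -9100 - 12648 = -21748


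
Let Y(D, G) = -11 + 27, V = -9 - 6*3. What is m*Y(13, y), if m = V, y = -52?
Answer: -432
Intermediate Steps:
V = -27 (V = -9 - 18 = -27)
Y(D, G) = 16
m = -27
m*Y(13, y) = -27*16 = -432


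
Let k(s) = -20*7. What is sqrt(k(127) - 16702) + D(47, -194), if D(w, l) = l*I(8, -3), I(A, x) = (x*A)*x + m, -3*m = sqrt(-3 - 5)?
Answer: -13968 + I*sqrt(16842) + 388*I*sqrt(2)/3 ≈ -13968.0 + 312.68*I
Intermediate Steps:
k(s) = -140
m = -2*I*sqrt(2)/3 (m = -sqrt(-3 - 5)/3 = -2*I*sqrt(2)/3 ≈ -0.94281*I)
I(A, x) = A*x**2 - 2*I*sqrt(2)/3 (I(A, x) = (x*A)*x - 2*I*sqrt(2)/3 = (A*x)*x - 2*I*sqrt(2)/3 = A*x**2 - 2*I*sqrt(2)/3)
D(w, l) = l*(72 - 2*I*sqrt(2)/3) (D(w, l) = l*(8*(-3)**2 - 2*I*sqrt(2)/3) = l*(8*9 - 2*I*sqrt(2)/3) = l*(72 - 2*I*sqrt(2)/3))
sqrt(k(127) - 16702) + D(47, -194) = sqrt(-140 - 16702) + (2/3)*(-194)*(108 - I*sqrt(2)) = sqrt(-16842) + (-13968 + 388*I*sqrt(2)/3) = I*sqrt(16842) + (-13968 + 388*I*sqrt(2)/3) = -13968 + I*sqrt(16842) + 388*I*sqrt(2)/3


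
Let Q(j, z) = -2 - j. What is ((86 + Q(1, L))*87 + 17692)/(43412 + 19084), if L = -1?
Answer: 3559/8928 ≈ 0.39863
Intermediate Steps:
((86 + Q(1, L))*87 + 17692)/(43412 + 19084) = ((86 + (-2 - 1*1))*87 + 17692)/(43412 + 19084) = ((86 + (-2 - 1))*87 + 17692)/62496 = ((86 - 3)*87 + 17692)*(1/62496) = (83*87 + 17692)*(1/62496) = (7221 + 17692)*(1/62496) = 24913*(1/62496) = 3559/8928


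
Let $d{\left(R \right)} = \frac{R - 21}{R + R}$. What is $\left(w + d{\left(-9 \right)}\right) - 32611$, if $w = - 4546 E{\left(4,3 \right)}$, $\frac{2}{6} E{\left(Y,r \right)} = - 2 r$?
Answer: $\frac{147656}{3} \approx 49219.0$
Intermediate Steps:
$d{\left(R \right)} = \frac{-21 + R}{2 R}$
$E{\left(Y,r \right)} = - 6 r$ ($E{\left(Y,r \right)} = 3 \left(- 2 r\right) = - 6 r$)
$w = 81828$ ($w = - 4546 \left(\left(-6\right) 3\right) = \left(-4546\right) \left(-18\right) = 81828$)
$\left(w + d{\left(-9 \right)}\right) - 32611 = \left(81828 + \frac{-21 - 9}{2 \left(-9\right)}\right) - 32611 = \left(81828 + \frac{1}{2} \left(- \frac{1}{9}\right) \left(-30\right)\right) - 32611 = \left(81828 + \frac{5}{3}\right) - 32611 = \frac{245489}{3} - 32611 = \frac{147656}{3}$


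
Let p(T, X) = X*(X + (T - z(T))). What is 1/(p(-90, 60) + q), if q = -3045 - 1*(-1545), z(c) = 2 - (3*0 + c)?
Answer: -1/8820 ≈ -0.00011338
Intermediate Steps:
z(c) = 2 - c (z(c) = 2 - (0 + c) = 2 - c)
q = -1500 (q = -3045 + 1545 = -1500)
p(T, X) = X*(-2 + X + 2*T) (p(T, X) = X*(X + (T - (2 - T))) = X*(X + (T + (-2 + T))) = X*(X + (-2 + 2*T)) = X*(-2 + X + 2*T))
1/(p(-90, 60) + q) = 1/(60*(-2 + 60 + 2*(-90)) - 1500) = 1/(60*(-2 + 60 - 180) - 1500) = 1/(60*(-122) - 1500) = 1/(-7320 - 1500) = 1/(-8820) = -1/8820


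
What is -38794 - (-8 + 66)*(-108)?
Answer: -32530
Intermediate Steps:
-38794 - (-8 + 66)*(-108) = -38794 - 58*(-108) = -38794 - 1*(-6264) = -38794 + 6264 = -32530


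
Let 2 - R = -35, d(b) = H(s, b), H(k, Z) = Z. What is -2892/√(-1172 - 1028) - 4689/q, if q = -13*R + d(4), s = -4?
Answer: 521/53 + 723*I*√22/55 ≈ 9.8302 + 61.658*I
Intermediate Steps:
d(b) = b
R = 37 (R = 2 - 1*(-35) = 2 + 35 = 37)
q = -477 (q = -13*37 + 4 = -481 + 4 = -477)
-2892/√(-1172 - 1028) - 4689/q = -2892/√(-1172 - 1028) - 4689/(-477) = -2892*(-I*√22/220) - 4689*(-1/477) = -2892*(-I*√22/220) + 521/53 = -(-723)*I*√22/55 + 521/53 = 723*I*√22/55 + 521/53 = 521/53 + 723*I*√22/55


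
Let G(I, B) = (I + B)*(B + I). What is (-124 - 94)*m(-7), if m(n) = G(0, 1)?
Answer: -218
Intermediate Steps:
G(I, B) = (B + I)**2 (G(I, B) = (B + I)*(B + I) = (B + I)**2)
m(n) = 1 (m(n) = (1 + 0)**2 = 1**2 = 1)
(-124 - 94)*m(-7) = (-124 - 94)*1 = -218*1 = -218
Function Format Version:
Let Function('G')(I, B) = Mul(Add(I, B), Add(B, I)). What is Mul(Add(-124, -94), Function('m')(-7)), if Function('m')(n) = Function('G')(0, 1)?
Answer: -218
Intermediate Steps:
Function('G')(I, B) = Pow(Add(B, I), 2) (Function('G')(I, B) = Mul(Add(B, I), Add(B, I)) = Pow(Add(B, I), 2))
Function('m')(n) = 1 (Function('m')(n) = Pow(Add(1, 0), 2) = Pow(1, 2) = 1)
Mul(Add(-124, -94), Function('m')(-7)) = Mul(Add(-124, -94), 1) = Mul(-218, 1) = -218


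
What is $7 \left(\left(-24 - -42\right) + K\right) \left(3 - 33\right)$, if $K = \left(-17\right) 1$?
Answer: $-210$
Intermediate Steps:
$K = -17$
$7 \left(\left(-24 - -42\right) + K\right) \left(3 - 33\right) = 7 \left(\left(-24 - -42\right) - 17\right) \left(3 - 33\right) = 7 \left(\left(-24 + 42\right) - 17\right) \left(-30\right) = 7 \left(18 - 17\right) \left(-30\right) = 7 \cdot 1 \left(-30\right) = 7 \left(-30\right) = -210$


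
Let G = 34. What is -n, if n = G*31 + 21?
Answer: -1075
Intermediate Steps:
n = 1075 (n = 34*31 + 21 = 1054 + 21 = 1075)
-n = -1*1075 = -1075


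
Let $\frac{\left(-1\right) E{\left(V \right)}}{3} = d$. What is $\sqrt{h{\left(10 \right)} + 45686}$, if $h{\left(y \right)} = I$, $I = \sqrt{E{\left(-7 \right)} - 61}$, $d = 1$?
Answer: $\sqrt{45686 + 8 i} \approx 213.74 + 0.019 i$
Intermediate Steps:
$E{\left(V \right)} = -3$ ($E{\left(V \right)} = \left(-3\right) 1 = -3$)
$I = 8 i$ ($I = \sqrt{-3 - 61} = \sqrt{-64} = 8 i \approx 8.0 i$)
$h{\left(y \right)} = 8 i$
$\sqrt{h{\left(10 \right)} + 45686} = \sqrt{8 i + 45686} = \sqrt{45686 + 8 i}$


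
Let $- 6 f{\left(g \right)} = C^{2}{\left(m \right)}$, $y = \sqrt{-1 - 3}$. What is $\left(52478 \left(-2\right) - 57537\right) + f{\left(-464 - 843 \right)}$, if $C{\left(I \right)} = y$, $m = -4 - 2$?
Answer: $- \frac{487477}{3} \approx -1.6249 \cdot 10^{5}$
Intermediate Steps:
$m = -6$
$y = 2 i$ ($y = \sqrt{-4} = 2 i \approx 2.0 i$)
$C{\left(I \right)} = 2 i$
$f{\left(g \right)} = \frac{2}{3}$ ($f{\left(g \right)} = - \frac{\left(2 i\right)^{2}}{6} = \left(- \frac{1}{6}\right) \left(-4\right) = \frac{2}{3}$)
$\left(52478 \left(-2\right) - 57537\right) + f{\left(-464 - 843 \right)} = \left(52478 \left(-2\right) - 57537\right) + \frac{2}{3} = \left(-104956 - 57537\right) + \frac{2}{3} = -162493 + \frac{2}{3} = - \frac{487477}{3}$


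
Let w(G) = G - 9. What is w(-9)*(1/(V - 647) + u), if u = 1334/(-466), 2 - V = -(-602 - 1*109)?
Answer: 2714055/52658 ≈ 51.541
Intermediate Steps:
V = -709 (V = 2 - (-1)*(-602 - 1*109) = 2 - (-1)*(-602 - 109) = 2 - (-1)*(-711) = 2 - 1*711 = 2 - 711 = -709)
w(G) = -9 + G
u = -667/233 (u = 1334*(-1/466) = -667/233 ≈ -2.8627)
w(-9)*(1/(V - 647) + u) = (-9 - 9)*(1/(-709 - 647) - 667/233) = -18*(1/(-1356) - 667/233) = -18*(-1/1356 - 667/233) = -18*(-904685/315948) = 2714055/52658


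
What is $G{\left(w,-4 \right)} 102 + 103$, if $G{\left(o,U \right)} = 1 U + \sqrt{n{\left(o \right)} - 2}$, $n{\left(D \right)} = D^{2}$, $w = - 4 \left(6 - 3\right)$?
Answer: $-305 + 102 \sqrt{142} \approx 910.47$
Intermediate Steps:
$w = -12$ ($w = \left(-4\right) 3 = -12$)
$G{\left(o,U \right)} = U + \sqrt{-2 + o^{2}}$ ($G{\left(o,U \right)} = 1 U + \sqrt{o^{2} - 2} = U + \sqrt{-2 + o^{2}}$)
$G{\left(w,-4 \right)} 102 + 103 = \left(-4 + \sqrt{-2 + \left(-12\right)^{2}}\right) 102 + 103 = \left(-4 + \sqrt{-2 + 144}\right) 102 + 103 = \left(-4 + \sqrt{142}\right) 102 + 103 = \left(-408 + 102 \sqrt{142}\right) + 103 = -305 + 102 \sqrt{142}$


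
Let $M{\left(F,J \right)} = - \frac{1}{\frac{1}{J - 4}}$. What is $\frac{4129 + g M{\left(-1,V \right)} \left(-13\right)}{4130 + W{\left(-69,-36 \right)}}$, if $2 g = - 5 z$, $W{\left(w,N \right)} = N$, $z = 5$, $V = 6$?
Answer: $\frac{1902}{2047} \approx 0.92916$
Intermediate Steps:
$M{\left(F,J \right)} = 4 - J$ ($M{\left(F,J \right)} = - \frac{1}{\frac{1}{-4 + J}} = - (-4 + J) = 4 - J$)
$g = - \frac{25}{2}$ ($g = \frac{\left(-5\right) 5}{2} = \frac{1}{2} \left(-25\right) = - \frac{25}{2} \approx -12.5$)
$\frac{4129 + g M{\left(-1,V \right)} \left(-13\right)}{4130 + W{\left(-69,-36 \right)}} = \frac{4129 + - \frac{25 \left(4 - 6\right)}{2} \left(-13\right)}{4130 - 36} = \frac{4129 + - \frac{25 \left(4 - 6\right)}{2} \left(-13\right)}{4094} = \left(4129 + \left(- \frac{25}{2}\right) \left(-2\right) \left(-13\right)\right) \frac{1}{4094} = \left(4129 + 25 \left(-13\right)\right) \frac{1}{4094} = \left(4129 - 325\right) \frac{1}{4094} = 3804 \cdot \frac{1}{4094} = \frac{1902}{2047}$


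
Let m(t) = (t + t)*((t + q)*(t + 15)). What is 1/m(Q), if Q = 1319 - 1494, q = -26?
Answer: -1/11256000 ≈ -8.8841e-8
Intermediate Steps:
Q = -175
m(t) = 2*t*(-26 + t)*(15 + t) (m(t) = (t + t)*((t - 26)*(t + 15)) = (2*t)*((-26 + t)*(15 + t)) = 2*t*(-26 + t)*(15 + t))
1/m(Q) = 1/(2*(-175)*(-390 + (-175)**2 - 11*(-175))) = 1/(2*(-175)*(-390 + 30625 + 1925)) = 1/(2*(-175)*32160) = 1/(-11256000) = -1/11256000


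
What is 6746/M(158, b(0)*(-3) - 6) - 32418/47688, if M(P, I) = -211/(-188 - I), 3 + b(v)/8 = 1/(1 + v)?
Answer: 12330817807/1677028 ≈ 7352.8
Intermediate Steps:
b(v) = -24 + 8/(1 + v)
6746/M(158, b(0)*(-3) - 6) - 32418/47688 = 6746/((211/(188 + ((8*(-2 - 3*0)/(1 + 0))*(-3) - 6)))) - 32418/47688 = 6746/((211/(188 + ((8*(-2 + 0)/1)*(-3) - 6)))) - 32418*1/47688 = 6746/((211/(188 + ((8*1*(-2))*(-3) - 6)))) - 5403/7948 = 6746/((211/(188 + (-16*(-3) - 6)))) - 5403/7948 = 6746/((211/(188 + (48 - 6)))) - 5403/7948 = 6746/((211/(188 + 42))) - 5403/7948 = 6746/((211/230)) - 5403/7948 = 6746/((211*(1/230))) - 5403/7948 = 6746/(211/230) - 5403/7948 = 6746*(230/211) - 5403/7948 = 1551580/211 - 5403/7948 = 12330817807/1677028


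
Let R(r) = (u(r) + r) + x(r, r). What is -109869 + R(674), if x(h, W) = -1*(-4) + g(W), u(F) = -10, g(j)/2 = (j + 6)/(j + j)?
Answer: -36800397/337 ≈ -1.0920e+5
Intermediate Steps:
g(j) = (6 + j)/j (g(j) = 2*((j + 6)/(j + j)) = 2*((6 + j)/((2*j))) = 2*((6 + j)*(1/(2*j))) = 2*((6 + j)/(2*j)) = (6 + j)/j)
x(h, W) = 4 + (6 + W)/W (x(h, W) = -1*(-4) + (6 + W)/W = 4 + (6 + W)/W)
R(r) = -5 + r + 6/r (R(r) = (-10 + r) + (5 + 6/r) = -5 + r + 6/r)
-109869 + R(674) = -109869 + (-5 + 674 + 6/674) = -109869 + (-5 + 674 + 6*(1/674)) = -109869 + (-5 + 674 + 3/337) = -109869 + 225456/337 = -36800397/337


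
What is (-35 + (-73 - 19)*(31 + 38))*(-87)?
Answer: 555321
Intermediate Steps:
(-35 + (-73 - 19)*(31 + 38))*(-87) = (-35 - 92*69)*(-87) = (-35 - 6348)*(-87) = -6383*(-87) = 555321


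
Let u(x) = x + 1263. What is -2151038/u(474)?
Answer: -2151038/1737 ≈ -1238.4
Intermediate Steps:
u(x) = 1263 + x
-2151038/u(474) = -2151038/(1263 + 474) = -2151038/1737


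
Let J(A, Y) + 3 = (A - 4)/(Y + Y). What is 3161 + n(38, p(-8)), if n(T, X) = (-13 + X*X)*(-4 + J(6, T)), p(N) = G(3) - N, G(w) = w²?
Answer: 23489/19 ≈ 1236.3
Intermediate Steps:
J(A, Y) = -3 + (-4 + A)/(2*Y) (J(A, Y) = -3 + (A - 4)/(Y + Y) = -3 + (-4 + A)/((2*Y)) = -3 + (-4 + A)*(1/(2*Y)) = -3 + (-4 + A)/(2*Y))
p(N) = 9 - N (p(N) = 3² - N = 9 - N)
n(T, X) = (-13 + X²)*(-4 + (2 - 6*T)/(2*T)) (n(T, X) = (-13 + X*X)*(-4 + (-4 + 6 - 6*T)/(2*T)) = (-13 + X²)*(-4 + (2 - 6*T)/(2*T)))
3161 + n(38, p(-8)) = 3161 + (91 - 13/38 - 7*(9 - 1*(-8))² + (9 - 1*(-8))²/38) = 3161 + (91 - 13*1/38 - 7*(9 + 8)² + (9 + 8)²/38) = 3161 + (91 - 13/38 - 7*17² + (1/38)*17²) = 3161 + (91 - 13/38 - 7*289 + (1/38)*289) = 3161 + (91 - 13/38 - 2023 + 289/38) = 3161 - 36570/19 = 23489/19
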